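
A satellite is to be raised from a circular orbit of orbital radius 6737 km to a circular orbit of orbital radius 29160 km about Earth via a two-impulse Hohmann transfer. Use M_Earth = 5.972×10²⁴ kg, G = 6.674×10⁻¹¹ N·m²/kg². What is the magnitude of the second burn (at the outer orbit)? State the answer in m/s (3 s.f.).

μ = GM = 6.674×10⁻¹¹ × 5.972×10²⁴ = 3.986×10¹⁴ m³/s².
r₁ = 6737 km = 6.737×10⁶ m.
r₂ = 29160 km = 2.916×10⁷ m.
Transfer ellipse a_t = (r₁ + r₂)/2 = 1.795×10⁷ m.
At r₁: circular v_c1 = √(μ/r₁) = 7692 m/s; transfer-perigee v_p = √[μ(2/r₁ − 1/a_t)] = 9804 m/s.
At r₂: circular v_c2 = √(μ/r₂) = 3697 m/s; transfer-apogee v_a = √[μ(2/r₂ − 1/a_t)] = 2265 m/s.
Δv₂ = v_c2 − v_a = 1432 m/s.

Δv ≈ 1430 m/s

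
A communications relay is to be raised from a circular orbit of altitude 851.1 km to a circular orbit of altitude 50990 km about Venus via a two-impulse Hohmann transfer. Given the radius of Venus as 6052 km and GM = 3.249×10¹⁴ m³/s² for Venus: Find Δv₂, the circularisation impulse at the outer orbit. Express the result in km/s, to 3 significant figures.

Δv ≈ 1.28 km/s

r₁ = 6052 + 851.1 = 6903.1 km = 6.9031×10⁶ m.
r₂ = 6052 + 50990 = 57042 km = 5.7042×10⁷ m.
Transfer ellipse a_t = (r₁ + r₂)/2 = 3.197×10⁷ m.
At r₁: circular v_c1 = √(μ/r₁) = 6860 m/s; transfer-periapsis v_p = √[μ(2/r₁ − 1/a_t)] = 9164 m/s.
At r₂: circular v_c2 = √(μ/r₂) = 2387 m/s; transfer-apoapsis v_a = √[μ(2/r₂ − 1/a_t)] = 1109 m/s.
Δv₂ = v_c2 − v_a = 1278 m/s.
= 1.278 km/s.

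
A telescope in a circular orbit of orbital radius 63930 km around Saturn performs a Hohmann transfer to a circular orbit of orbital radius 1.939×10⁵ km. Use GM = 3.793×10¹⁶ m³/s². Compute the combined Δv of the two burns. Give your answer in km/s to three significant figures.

Δv_total ≈ 9.65 km/s

r₁ = 63930 km = 6.393×10⁷ m.
r₂ = 1.939×10⁵ km = 1.939×10⁸ m.
Transfer ellipse a_t = (r₁ + r₂)/2 = 1.289×10⁸ m.
At r₁: circular v_c1 = √(μ/r₁) = 24360 m/s; transfer-perikrone v_p = √[μ(2/r₁ − 1/a_t)] = 29870 m/s.
Δv₁ = v_p − v_c1 = 5515 m/s.
At r₂: circular v_c2 = √(μ/r₂) = 13990 m/s; transfer-apokrone v_a = √[μ(2/r₂ − 1/a_t)] = 9849 m/s.
Δv₂ = v_c2 − v_a = 4137 m/s.
Total Δv = Δv₁ + Δv₂ = 9652 m/s = 9.652 km/s.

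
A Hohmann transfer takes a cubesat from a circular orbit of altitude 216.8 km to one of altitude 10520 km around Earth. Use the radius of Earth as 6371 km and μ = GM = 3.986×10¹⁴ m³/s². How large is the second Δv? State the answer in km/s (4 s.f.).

r₁ = 6371 + 216.8 = 6587.8 km = 6.5878×10⁶ m.
r₂ = 6371 + 10520 = 16891 km = 1.6891×10⁷ m.
Transfer ellipse a_t = (r₁ + r₂)/2 = 1.174×10⁷ m.
At r₁: circular v_c1 = √(μ/r₁) = 7779 m/s; transfer-perigee v_p = √[μ(2/r₁ − 1/a_t)] = 9330 m/s.
At r₂: circular v_c2 = √(μ/r₂) = 4858 m/s; transfer-apogee v_a = √[μ(2/r₂ − 1/a_t)] = 3639 m/s.
Δv₂ = v_c2 − v_a = 1219 m/s.
= 1.219 km/s.

Δv ≈ 1.219 km/s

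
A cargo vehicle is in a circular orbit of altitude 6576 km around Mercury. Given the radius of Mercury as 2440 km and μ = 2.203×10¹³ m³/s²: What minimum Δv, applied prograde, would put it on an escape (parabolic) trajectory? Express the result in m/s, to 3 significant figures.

Δv ≈ 647 m/s

r = 2440 + 6576 = 9016.0 km = 9.0160×10⁶ m.
Circular speed v_c = √(μ/r) = 1563 m/s.
Escape speed v_esc = √(2μ/r) = √2 × v_c = 2211 m/s.
Δv = v_esc − v_c = 647.5 m/s.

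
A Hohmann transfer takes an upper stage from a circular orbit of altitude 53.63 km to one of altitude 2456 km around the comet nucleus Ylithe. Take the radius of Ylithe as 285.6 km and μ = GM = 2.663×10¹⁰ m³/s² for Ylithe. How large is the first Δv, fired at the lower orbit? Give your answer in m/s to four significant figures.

r₁ = 285.6 + 53.63 = 339.23 km = 3.3923×10⁵ m.
r₂ = 285.6 + 2456 = 2741.6 km = 2.7416×10⁶ m.
Transfer ellipse a_t = (r₁ + r₂)/2 = 1.540×10⁶ m.
At r₁: circular v_c1 = √(μ/r₁) = 280.2 m/s; transfer-periapsis v_p = √[μ(2/r₁ − 1/a_t)] = 373.8 m/s.
Δv₁ = v_p − v_c1 = 93.60 m/s.

Δv ≈ 93.60 m/s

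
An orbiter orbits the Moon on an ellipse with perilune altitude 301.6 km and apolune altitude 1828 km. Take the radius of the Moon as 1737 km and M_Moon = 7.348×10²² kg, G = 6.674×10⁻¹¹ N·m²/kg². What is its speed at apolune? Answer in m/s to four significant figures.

μ = GM = 6.674×10⁻¹¹ × 7.348×10²² = 4.904×10¹² m³/s².
r_p = 1737 + 301.6 = 2038.6 km = 2.0386×10⁶ m.
r_a = 1737 + 1828 = 3565.0 km = 3.5650×10⁶ m.
Semi-major axis a = (r_p + r_a)/2 = 2801.8 km = 2.802×10⁶ m.
Vis-viva: v² = μ(2/r − 1/a) = 4.904×10¹² × (5.610×10⁻⁷ − 3.569×10⁻⁷) = 1.001×10⁶ m²/s².
v = 1000 m/s.

v ≈ 1000 m/s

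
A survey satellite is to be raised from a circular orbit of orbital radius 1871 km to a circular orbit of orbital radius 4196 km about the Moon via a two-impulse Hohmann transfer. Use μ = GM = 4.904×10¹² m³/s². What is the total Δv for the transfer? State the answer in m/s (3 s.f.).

r₁ = 1871 km = 1.871×10⁶ m.
r₂ = 4196 km = 4.196×10⁶ m.
Transfer ellipse a_t = (r₁ + r₂)/2 = 3.034×10⁶ m.
At r₁: circular v_c1 = √(μ/r₁) = 1619 m/s; transfer-perilune v_p = √[μ(2/r₁ − 1/a_t)] = 1904 m/s.
Δv₁ = v_p − v_c1 = 285.1 m/s.
At r₂: circular v_c2 = √(μ/r₂) = 1081 m/s; transfer-apolune v_a = √[μ(2/r₂ − 1/a_t)] = 849.0 m/s.
Δv₂ = v_c2 − v_a = 232.1 m/s.
Total Δv = Δv₁ + Δv₂ = 517.2 m/s.

Δv_total ≈ 517 m/s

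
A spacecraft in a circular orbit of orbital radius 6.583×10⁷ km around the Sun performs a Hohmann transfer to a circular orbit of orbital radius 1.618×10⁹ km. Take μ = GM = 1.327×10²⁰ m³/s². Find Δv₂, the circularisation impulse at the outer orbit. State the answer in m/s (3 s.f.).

Δv ≈ 6520 m/s

r₁ = 6.583×10⁷ km = 6.583×10¹⁰ m.
r₂ = 1.618×10⁹ km = 1.618×10¹² m.
Transfer ellipse a_t = (r₁ + r₂)/2 = 8.419×10¹¹ m.
At r₁: circular v_c1 = √(μ/r₁) = 44900 m/s; transfer-perihelion v_p = √[μ(2/r₁ − 1/a_t)] = 62240 m/s.
At r₂: circular v_c2 = √(μ/r₂) = 9056 m/s; transfer-aphelion v_a = √[μ(2/r₂ − 1/a_t)] = 2532 m/s.
Δv₂ = v_c2 − v_a = 6524 m/s.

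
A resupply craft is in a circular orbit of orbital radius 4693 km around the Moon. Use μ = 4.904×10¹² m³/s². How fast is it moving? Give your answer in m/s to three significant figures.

v ≈ 1020 m/s

r = 4693 km = 4.693×10⁶ m.
For a circular orbit v = √(μ/r) = √(4.904×10¹² / 4.693×10⁶) = √(1.045×10⁶) = 1022 m/s.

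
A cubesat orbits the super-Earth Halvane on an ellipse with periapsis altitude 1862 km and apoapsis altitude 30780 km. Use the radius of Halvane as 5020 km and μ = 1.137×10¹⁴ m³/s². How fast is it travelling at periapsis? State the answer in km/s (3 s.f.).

v ≈ 5.26 km/s

r_p = 5020 + 1862 = 6882.0 km = 6.8820×10⁶ m.
r_a = 5020 + 30780 = 35800 km = 3.5800×10⁷ m.
Semi-major axis a = (r_p + r_a)/2 = 21341 km = 2.134×10⁷ m.
Vis-viva: v² = μ(2/r − 1/a) = 1.137×10¹⁴ × (2.906×10⁻⁷ − 4.686×10⁻⁸) = 2.771×10⁷ m²/s².
v = 5264 m/s = 5.264 km/s.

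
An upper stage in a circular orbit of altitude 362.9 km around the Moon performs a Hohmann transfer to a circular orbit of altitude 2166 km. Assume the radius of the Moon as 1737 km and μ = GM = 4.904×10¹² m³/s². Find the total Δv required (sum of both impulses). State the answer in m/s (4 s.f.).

r₁ = 1737 + 362.9 = 2099.9 km = 2.0999×10⁶ m.
r₂ = 1737 + 2166 = 3903.0 km = 3.9030×10⁶ m.
Transfer ellipse a_t = (r₁ + r₂)/2 = 3.001×10⁶ m.
At r₁: circular v_c1 = √(μ/r₁) = 1528 m/s; transfer-perilune v_p = √[μ(2/r₁ − 1/a_t)] = 1743 m/s.
Δv₁ = v_p − v_c1 = 214.5 m/s.
At r₂: circular v_c2 = √(μ/r₂) = 1121 m/s; transfer-apolune v_a = √[μ(2/r₂ − 1/a_t)] = 937.6 m/s.
Δv₂ = v_c2 − v_a = 183.3 m/s.
Total Δv = Δv₁ + Δv₂ = 397.8 m/s.

Δv_total ≈ 397.8 m/s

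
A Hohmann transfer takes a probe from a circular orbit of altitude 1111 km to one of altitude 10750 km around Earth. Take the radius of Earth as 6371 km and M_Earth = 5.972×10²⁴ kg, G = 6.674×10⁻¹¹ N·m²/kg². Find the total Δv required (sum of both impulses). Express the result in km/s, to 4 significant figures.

Δv_total ≈ 2.374 km/s

μ = GM = 6.674×10⁻¹¹ × 5.972×10²⁴ = 3.986×10¹⁴ m³/s².
r₁ = 6371 + 1111 = 7482.0 km = 7.4820×10⁶ m.
r₂ = 6371 + 10750 = 17121 km = 1.7121×10⁷ m.
Transfer ellipse a_t = (r₁ + r₂)/2 = 1.230×10⁷ m.
At r₁: circular v_c1 = √(μ/r₁) = 7299 m/s; transfer-perigee v_p = √[μ(2/r₁ − 1/a_t)] = 8611 m/s.
Δv₁ = v_p − v_c1 = 1312 m/s.
At r₂: circular v_c2 = √(μ/r₂) = 4825 m/s; transfer-apogee v_a = √[μ(2/r₂ − 1/a_t)] = 3763 m/s.
Δv₂ = v_c2 − v_a = 1062 m/s.
Total Δv = Δv₁ + Δv₂ = 2374 m/s = 2.374 km/s.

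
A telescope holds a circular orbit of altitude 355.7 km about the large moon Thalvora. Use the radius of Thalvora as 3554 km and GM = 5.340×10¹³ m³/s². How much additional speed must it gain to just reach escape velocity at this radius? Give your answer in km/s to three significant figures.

Δv ≈ 1.53 km/s

r = 3554 + 355.7 = 3909.7 km = 3.9097×10⁶ m.
Circular speed v_c = √(μ/r) = 3696 m/s.
Escape speed v_esc = √(2μ/r) = √2 × v_c = 5227 m/s.
Δv = v_esc − v_c = 1531 m/s = 1.531 km/s.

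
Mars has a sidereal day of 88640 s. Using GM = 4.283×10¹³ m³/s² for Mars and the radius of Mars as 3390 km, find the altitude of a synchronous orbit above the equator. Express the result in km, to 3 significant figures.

h_sync ≈ 17000 km

A synchronous orbit has period T, so by Kepler's third law a = (μT²/4π²)^(1/3).
μT²/4π² = 4.283×10¹³ × (8.864×10⁴)² / 39.48 = 8.524×10²¹ m³.
a = 2.043×10⁷ m = 20428 km.
Altitude h = a − R = 20428 − 3390 = 17038 km.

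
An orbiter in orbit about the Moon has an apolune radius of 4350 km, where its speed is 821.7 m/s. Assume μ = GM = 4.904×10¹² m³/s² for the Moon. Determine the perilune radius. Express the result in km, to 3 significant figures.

r_a = 4.350×10⁶ m.
Specific energy ε = v²/2 − μ/r = -7.898×10⁵ J/kg, so a = −μ/(2ε) = 3.105×10⁶ m.
The apsides satisfy r_p + r_a = 2a, so the perilune radius is 2a − r_a = 1.859×10⁶ m = 1859.5 km.

perilune radius ≈ 1860 km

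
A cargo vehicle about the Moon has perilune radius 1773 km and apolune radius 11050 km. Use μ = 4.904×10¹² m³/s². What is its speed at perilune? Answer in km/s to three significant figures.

v ≈ 2.18 km/s

Semi-major axis a = (r_p + r_a)/2 = 6411.5 km = 6.412×10⁶ m.
Vis-viva: v² = μ(2/r − 1/a) = 4.904×10¹² × (1.128×10⁻⁶ − 1.560×10⁻⁷) = 4.767×10⁶ m²/s².
v = 2183 m/s = 2.183 km/s.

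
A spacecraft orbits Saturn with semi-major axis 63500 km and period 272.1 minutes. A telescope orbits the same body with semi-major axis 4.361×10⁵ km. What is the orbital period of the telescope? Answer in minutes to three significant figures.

Kepler's third law: T² ∝ a³, so T₂ = T₁ (a₂/a₁)^(3/2).
a₂/a₁ = 6.868, (a₂/a₁)^(3/2) = 18.00.
T₂ = 272.1 × 18.00 = 4897 minutes.

T₂ ≈ 4900 minutes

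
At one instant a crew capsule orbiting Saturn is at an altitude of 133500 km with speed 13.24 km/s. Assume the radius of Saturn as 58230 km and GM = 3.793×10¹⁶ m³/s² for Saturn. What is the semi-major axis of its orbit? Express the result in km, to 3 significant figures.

a ≈ 1.72×10⁵ km

r = 58230 + 133500 = 1.9173×10⁵ km = 1.917×10⁸ m.
Vis-viva rearranged: 1/a = 2/r − v²/μ = 1.043×10⁻⁸ − 4.622×10⁻⁹ = 5.810×10⁻⁹ m⁻¹.
a = 1.721×10⁸ m = 1.7213×10⁵ km.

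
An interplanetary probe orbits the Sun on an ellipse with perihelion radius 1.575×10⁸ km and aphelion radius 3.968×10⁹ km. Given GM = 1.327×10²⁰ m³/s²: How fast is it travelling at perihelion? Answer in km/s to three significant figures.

v ≈ 40.3 km/s

Semi-major axis a = (r_p + r_a)/2 = 2.0628×10⁹ km = 2.063×10¹² m.
Vis-viva: v² = μ(2/r − 1/a) = 1.327×10²⁰ × (1.270×10⁻¹¹ − 4.848×10⁻¹³) = 1.621×10⁹ m²/s².
v = 40260 m/s = 40.26 km/s.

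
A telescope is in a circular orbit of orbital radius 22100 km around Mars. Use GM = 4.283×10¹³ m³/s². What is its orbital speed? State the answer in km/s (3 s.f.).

r = 22100 km = 2.210×10⁷ m.
For a circular orbit v = √(μ/r) = √(4.283×10¹³ / 2.210×10⁷) = √(1.938×10⁶) = 1392 m/s.
That is 1.392 km/s.

v ≈ 1.39 km/s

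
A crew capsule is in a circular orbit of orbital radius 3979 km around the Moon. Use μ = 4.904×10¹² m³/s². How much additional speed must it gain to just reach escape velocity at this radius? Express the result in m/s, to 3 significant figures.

r = 3979 km = 3.979×10⁶ m.
Circular speed v_c = √(μ/r) = 1110 m/s.
Escape speed v_esc = √(2μ/r) = √2 × v_c = 1570 m/s.
Δv = v_esc − v_c = 459.8 m/s.

Δv ≈ 460 m/s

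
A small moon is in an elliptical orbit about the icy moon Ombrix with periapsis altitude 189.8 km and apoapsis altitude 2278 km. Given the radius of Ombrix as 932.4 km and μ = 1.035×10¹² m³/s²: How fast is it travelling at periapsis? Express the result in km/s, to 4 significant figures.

v ≈ 1.169 km/s

r_p = 932.4 + 189.8 = 1122.2 km = 1.1222×10⁶ m.
r_a = 932.4 + 2278 = 3210.4 km = 3.2104×10⁶ m.
Semi-major axis a = (r_p + r_a)/2 = 2166.3 km = 2.166×10⁶ m.
Vis-viva: v² = μ(2/r − 1/a) = 1.035×10¹² × (1.782×10⁻⁶ − 4.616×10⁻⁷) = 1.367×10⁶ m²/s².
v = 1169 m/s = 1.169 km/s.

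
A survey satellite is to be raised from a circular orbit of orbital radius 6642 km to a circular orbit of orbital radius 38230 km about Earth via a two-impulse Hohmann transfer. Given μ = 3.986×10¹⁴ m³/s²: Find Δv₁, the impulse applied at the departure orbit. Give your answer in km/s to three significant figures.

Δv ≈ 2.37 km/s

r₁ = 6642 km = 6.642×10⁶ m.
r₂ = 38230 km = 3.823×10⁷ m.
Transfer ellipse a_t = (r₁ + r₂)/2 = 2.244×10⁷ m.
At r₁: circular v_c1 = √(μ/r₁) = 7747 m/s; transfer-perigee v_p = √[μ(2/r₁ − 1/a_t)] = 10110 m/s.
Δv₁ = v_p − v_c1 = 2366 m/s.
= 2.366 km/s.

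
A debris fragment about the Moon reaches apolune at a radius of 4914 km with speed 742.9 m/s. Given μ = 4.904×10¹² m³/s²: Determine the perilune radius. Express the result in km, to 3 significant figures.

perilune radius ≈ 1880 km

r_a = 4.914×10⁶ m.
Specific energy ε = v²/2 − μ/r = -7.220×10⁵ J/kg, so a = −μ/(2ε) = 3.396×10⁶ m.
The apsides satisfy r_p + r_a = 2a, so the perilune radius is 2a − r_a = 1.878×10⁶ m = 1878.1 km.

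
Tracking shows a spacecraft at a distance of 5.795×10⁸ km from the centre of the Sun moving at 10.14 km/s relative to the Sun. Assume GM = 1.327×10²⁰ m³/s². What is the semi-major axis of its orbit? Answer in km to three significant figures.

r = 5.795×10¹¹ m.
Specific orbital energy ε = v²/2 − μ/r = (10140)²/2 − 1.327×10²⁰/5.795×10¹¹ = -1.776×10⁸ J/kg.
Since ε = −μ/(2a), a = −μ/(2ε) = 3.736×10¹¹ m = 3.7363×10⁸ km.

a ≈ 3.74×10⁸ km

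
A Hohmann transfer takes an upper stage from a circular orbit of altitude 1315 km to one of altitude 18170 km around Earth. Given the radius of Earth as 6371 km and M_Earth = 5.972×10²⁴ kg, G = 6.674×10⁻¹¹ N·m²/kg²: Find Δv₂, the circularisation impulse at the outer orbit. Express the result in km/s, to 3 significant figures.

Δv ≈ 1.25 km/s

μ = GM = 6.674×10⁻¹¹ × 5.972×10²⁴ = 3.986×10¹⁴ m³/s².
r₁ = 6371 + 1315 = 7686.0 km = 7.6860×10⁶ m.
r₂ = 6371 + 18170 = 24541 km = 2.4541×10⁷ m.
Transfer ellipse a_t = (r₁ + r₂)/2 = 1.611×10⁷ m.
At r₁: circular v_c1 = √(μ/r₁) = 7201 m/s; transfer-perigee v_p = √[μ(2/r₁ − 1/a_t)] = 8887 m/s.
At r₂: circular v_c2 = √(μ/r₂) = 4030 m/s; transfer-apogee v_a = √[μ(2/r₂ − 1/a_t)] = 2783 m/s.
Δv₂ = v_c2 − v_a = 1247 m/s.
= 1.247 km/s.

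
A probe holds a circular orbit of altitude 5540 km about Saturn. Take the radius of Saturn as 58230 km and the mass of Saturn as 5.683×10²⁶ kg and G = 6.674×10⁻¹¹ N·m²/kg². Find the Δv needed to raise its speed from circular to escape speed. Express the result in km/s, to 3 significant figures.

μ = GM = 6.674×10⁻¹¹ × 5.683×10²⁶ = 3.793×10¹⁶ m³/s².
r = 58230 + 5540 = 63770 km = 6.3770×10⁷ m.
Circular speed v_c = √(μ/r) = 24390 m/s.
Escape speed v_esc = √(2μ/r) = √2 × v_c = 34490 m/s.
Δv = v_esc − v_c = 10100 m/s = 10.10 km/s.

Δv ≈ 10.1 km/s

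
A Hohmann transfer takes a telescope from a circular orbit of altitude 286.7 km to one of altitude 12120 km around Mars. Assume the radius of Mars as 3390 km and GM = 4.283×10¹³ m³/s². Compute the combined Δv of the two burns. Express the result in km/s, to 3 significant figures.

Δv_total ≈ 1.56 km/s

r₁ = 3390 + 286.7 = 3676.7 km = 3.6767×10⁶ m.
r₂ = 3390 + 12120 = 15510 km = 1.5510×10⁷ m.
Transfer ellipse a_t = (r₁ + r₂)/2 = 9.593×10⁶ m.
At r₁: circular v_c1 = √(μ/r₁) = 3413 m/s; transfer-periapsis v_p = √[μ(2/r₁ − 1/a_t)] = 4340 m/s.
Δv₁ = v_p − v_c1 = 926.7 m/s.
At r₂: circular v_c2 = √(μ/r₂) = 1662 m/s; transfer-apoapsis v_a = √[μ(2/r₂ − 1/a_t)] = 1029 m/s.
Δv₂ = v_c2 − v_a = 633.0 m/s.
Total Δv = Δv₁ + Δv₂ = 1560 m/s = 1.560 km/s.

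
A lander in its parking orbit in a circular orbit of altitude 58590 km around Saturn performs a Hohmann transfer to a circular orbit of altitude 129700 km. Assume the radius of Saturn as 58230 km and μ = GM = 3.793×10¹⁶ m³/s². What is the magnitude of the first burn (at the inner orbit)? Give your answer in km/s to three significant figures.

r₁ = 58230 + 58590 = 116820 km = 1.1682×10⁸ m.
r₂ = 58230 + 129700 = 187930 km = 1.8793×10⁸ m.
Transfer ellipse a_t = (r₁ + r₂)/2 = 1.524×10⁸ m.
At r₁: circular v_c1 = √(μ/r₁) = 18020 m/s; transfer-perikrone v_p = √[μ(2/r₁ − 1/a_t)] = 20010 m/s.
Δv₁ = v_p − v_c1 = 1992 m/s.
= 1.992 km/s.

Δv ≈ 1.99 km/s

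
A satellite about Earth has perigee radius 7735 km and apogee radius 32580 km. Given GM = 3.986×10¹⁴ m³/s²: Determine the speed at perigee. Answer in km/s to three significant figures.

v ≈ 9.13 km/s

Semi-major axis a = (r_p + r_a)/2 = 20158 km = 2.016×10⁷ m.
Vis-viva: v² = μ(2/r − 1/a) = 3.986×10¹⁴ × (2.586×10⁻⁷ − 4.961×10⁻⁸) = 8.329×10⁷ m²/s².
v = 9126 m/s = 9.126 km/s.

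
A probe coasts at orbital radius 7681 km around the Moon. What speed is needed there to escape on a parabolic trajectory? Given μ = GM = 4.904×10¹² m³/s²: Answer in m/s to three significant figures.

r = 7681 km = 7.681×10⁶ m.
Escape speed v_esc = √(2μ/r) = √(2 × 4.904×10¹² / 7.681×10⁶) = √(1.277×10⁶) = 1130 m/s.

v_esc ≈ 1130 m/s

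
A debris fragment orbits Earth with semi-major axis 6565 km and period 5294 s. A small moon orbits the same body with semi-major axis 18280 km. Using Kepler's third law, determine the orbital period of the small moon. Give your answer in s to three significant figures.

T₂ ≈ 24600 s

Kepler's third law: T² ∝ a³, so T₂ = T₁ (a₂/a₁)^(3/2).
a₂/a₁ = 2.784, (a₂/a₁)^(3/2) = 4.646.
T₂ = 5294 × 4.646 = 24600 s.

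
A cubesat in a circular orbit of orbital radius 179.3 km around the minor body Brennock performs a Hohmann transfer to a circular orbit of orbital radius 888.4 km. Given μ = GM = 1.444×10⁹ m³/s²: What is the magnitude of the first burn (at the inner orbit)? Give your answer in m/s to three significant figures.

Δv ≈ 26.0 m/s

r₁ = 179.3 km = 1.793×10⁵ m.
r₂ = 888.4 km = 8.884×10⁵ m.
Transfer ellipse a_t = (r₁ + r₂)/2 = 5.338×10⁵ m.
At r₁: circular v_c1 = √(μ/r₁) = 89.74 m/s; transfer-periapsis v_p = √[μ(2/r₁ − 1/a_t)] = 115.8 m/s.
Δv₁ = v_p − v_c1 = 26.03 m/s.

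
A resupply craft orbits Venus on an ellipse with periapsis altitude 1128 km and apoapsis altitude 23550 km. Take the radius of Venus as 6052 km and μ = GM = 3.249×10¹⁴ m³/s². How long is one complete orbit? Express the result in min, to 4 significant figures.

T ≈ 458.2 min

r_p = 6052 + 1128 = 7180.0 km = 7.1800×10⁶ m.
r_a = 6052 + 23550 = 29602 km = 2.9602×10⁷ m.
Semi-major axis a = (r_p + r_a)/2 = (7180.0 + 29602)/2 = 18391 km = 1.839×10⁷ m.
By Kepler's third law T = 2π√(a³/μ) = 2π × 4.376×10³ = 2.749×10⁴ s.
= 458.2 min.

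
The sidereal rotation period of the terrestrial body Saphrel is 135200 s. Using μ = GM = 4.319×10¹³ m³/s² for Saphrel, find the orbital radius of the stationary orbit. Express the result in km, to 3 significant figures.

r_sync ≈ 27100 km

A synchronous orbit has period T, so by Kepler's third law a = (μT²/4π²)^(1/3).
μT²/4π² = 4.319×10¹³ × (1.352×10⁵)² / 39.48 = 2.000×10²² m³.
a = 2.714×10⁷ m = 27143 km.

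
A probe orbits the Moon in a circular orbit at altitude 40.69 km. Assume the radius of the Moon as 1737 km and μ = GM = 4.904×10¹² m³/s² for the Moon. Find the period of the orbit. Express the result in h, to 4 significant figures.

T ≈ 1.868 h

r = 1737 + 40.69 = 1777.7 km = 1.7777×10⁶ m.
Kepler's third law: T = 2π√(r³/μ) = 2π√((1.778×10⁶)³ / 4.904×10¹²).
r³/μ = 1.146×10⁶ s², so T = 2π × 1.070×10³ = 6.725×10³ s.
Converting: 6.725×10³ s ÷ 3600 = 1.868 h.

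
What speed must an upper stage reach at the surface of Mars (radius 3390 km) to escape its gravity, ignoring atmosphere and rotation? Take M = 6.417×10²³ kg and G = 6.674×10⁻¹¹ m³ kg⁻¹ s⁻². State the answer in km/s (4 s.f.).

μ = GM = 6.674×10⁻¹¹ × 6.417×10²³ = 4.283×10¹³ m³/s².
r = R = 3.390×10⁶ m.
Escape speed v_esc = √(2μ/r) = √(2 × 4.283×10¹³ / 3.390×10⁶) = √(2.527×10⁷) = 5027 m/s.
= 5.027 km/s.

v_esc ≈ 5.027 km/s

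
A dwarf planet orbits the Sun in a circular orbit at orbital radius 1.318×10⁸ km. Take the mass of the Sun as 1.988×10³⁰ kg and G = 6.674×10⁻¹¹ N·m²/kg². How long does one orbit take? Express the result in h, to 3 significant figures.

μ = GM = 6.674×10⁻¹¹ × 1.988×10³⁰ = 1.327×10²⁰ m³/s².
r = 1.318×10⁸ km = 1.318×10¹¹ m.
Kepler's third law: T = 2π√(r³/μ) = 2π√((1.318×10¹¹)³ / 1.327×10²⁰).
r³/μ = 1.726×10¹³ s², so T = 2π × 4.154×10⁶ = 2.610×10⁷ s.
Converting: 2.610×10⁷ s ÷ 3600 = 7250 h.

T ≈ 7250 h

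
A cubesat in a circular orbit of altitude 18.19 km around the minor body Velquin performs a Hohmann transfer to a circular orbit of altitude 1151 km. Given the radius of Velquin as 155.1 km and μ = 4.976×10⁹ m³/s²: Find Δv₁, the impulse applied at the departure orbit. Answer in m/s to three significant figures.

Δv ≈ 55.7 m/s

r₁ = 155.1 + 18.19 = 173.29 km = 1.7329×10⁵ m.
r₂ = 155.1 + 1151 = 1306.1 km = 1.3061×10⁶ m.
Transfer ellipse a_t = (r₁ + r₂)/2 = 7.397×10⁵ m.
At r₁: circular v_c1 = √(μ/r₁) = 169.5 m/s; transfer-periapsis v_p = √[μ(2/r₁ − 1/a_t)] = 225.2 m/s.
Δv₁ = v_p − v_c1 = 55.72 m/s.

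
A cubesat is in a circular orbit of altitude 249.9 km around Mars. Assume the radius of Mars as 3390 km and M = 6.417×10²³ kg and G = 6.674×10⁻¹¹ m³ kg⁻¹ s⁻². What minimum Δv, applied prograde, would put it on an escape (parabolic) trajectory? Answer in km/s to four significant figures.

μ = GM = 6.674×10⁻¹¹ × 6.417×10²³ = 4.283×10¹³ m³/s².
r = 3390 + 249.9 = 3639.9 km = 3.6399×10⁶ m.
Circular speed v_c = √(μ/r) = 3430 m/s.
Escape speed v_esc = √(2μ/r) = √2 × v_c = 4851 m/s.
Δv = v_esc − v_c = 1421 m/s = 1.421 km/s.

Δv ≈ 1.421 km/s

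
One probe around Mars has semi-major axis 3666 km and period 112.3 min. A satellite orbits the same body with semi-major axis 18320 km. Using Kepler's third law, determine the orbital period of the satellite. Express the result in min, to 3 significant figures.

Kepler's third law: T² ∝ a³, so T₂ = T₁ (a₂/a₁)^(3/2).
a₂/a₁ = 4.997, (a₂/a₁)^(3/2) = 11.17.
T₂ = 112.3 × 11.17 = 1255 min.

T₂ ≈ 1250 min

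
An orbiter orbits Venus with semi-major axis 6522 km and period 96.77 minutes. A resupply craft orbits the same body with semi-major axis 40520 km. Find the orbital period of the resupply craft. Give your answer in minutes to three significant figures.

T₂ ≈ 1500 minutes

Kepler's third law: T² ∝ a³, so T₂ = T₁ (a₂/a₁)^(3/2).
a₂/a₁ = 6.213, (a₂/a₁)^(3/2) = 15.49.
T₂ = 96.77 × 15.49 = 1499 minutes.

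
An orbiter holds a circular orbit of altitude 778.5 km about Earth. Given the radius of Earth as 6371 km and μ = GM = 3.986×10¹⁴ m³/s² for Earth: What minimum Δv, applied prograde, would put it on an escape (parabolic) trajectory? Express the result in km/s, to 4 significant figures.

Δv ≈ 3.093 km/s

r = 6371 + 778.5 = 7149.5 km = 7.1495×10⁶ m.
Circular speed v_c = √(μ/r) = 7467 m/s.
Escape speed v_esc = √(2μ/r) = √2 × v_c = 10560 m/s.
Δv = v_esc − v_c = 3093 m/s = 3.093 km/s.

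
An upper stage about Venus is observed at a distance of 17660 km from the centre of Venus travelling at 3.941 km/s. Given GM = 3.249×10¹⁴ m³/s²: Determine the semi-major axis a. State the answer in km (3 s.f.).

a ≈ 15300 km

r = 1.766×10⁷ m.
Vis-viva rearranged: 1/a = 2/r − v²/μ = 1.133×10⁻⁷ − 4.780×10⁻⁸ = 6.545×10⁻⁸ m⁻¹.
a = 1.528×10⁷ m = 15280 km.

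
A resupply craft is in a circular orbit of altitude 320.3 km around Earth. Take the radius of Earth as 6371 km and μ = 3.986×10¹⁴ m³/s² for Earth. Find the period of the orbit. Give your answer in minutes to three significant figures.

T ≈ 90.8 minutes

r = 6371 + 320.3 = 6691.3 km = 6.6913×10⁶ m.
Kepler's third law: T = 2π√(r³/μ) = 2π√((6.691×10⁶)³ / 3.986×10¹⁴).
r³/μ = 7.516×10⁵ s², so T = 2π × 8.670×10² = 5.447×10³ s.
Converting: 5.447×10³ s ÷ 60.00 = 90.79 minutes.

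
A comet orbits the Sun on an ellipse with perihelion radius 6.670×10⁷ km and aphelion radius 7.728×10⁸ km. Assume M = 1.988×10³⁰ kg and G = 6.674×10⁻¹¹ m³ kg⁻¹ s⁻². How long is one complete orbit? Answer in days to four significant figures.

μ = GM = 6.674×10⁻¹¹ × 1.988×10³⁰ = 1.327×10²⁰ m³/s².
Semi-major axis a = (r_p + r_a)/2 = (6.6700×10⁷ + 7.7280×10⁸)/2 = 4.1975×10⁸ km = 4.198×10¹¹ m.
By Kepler's third law T = 2π√(a³/μ) = 2π × 2.361×10⁷ = 1.483×10⁸ s.
= 1717 days.

T ≈ 1717 days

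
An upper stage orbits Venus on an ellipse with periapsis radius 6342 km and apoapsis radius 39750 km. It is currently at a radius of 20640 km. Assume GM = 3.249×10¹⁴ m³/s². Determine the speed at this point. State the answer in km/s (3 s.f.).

Semi-major axis a = (r_p + r_a)/2 = 23046 km = 2.305×10⁷ m.
Vis-viva: v² = μ(2/r − 1/a) = 3.249×10¹⁴ × (9.690×10⁻⁸ − 4.339×10⁻⁸) = 1.738×10⁷ m²/s².
v = 4169 m/s = 4.169 km/s.

v ≈ 4.17 km/s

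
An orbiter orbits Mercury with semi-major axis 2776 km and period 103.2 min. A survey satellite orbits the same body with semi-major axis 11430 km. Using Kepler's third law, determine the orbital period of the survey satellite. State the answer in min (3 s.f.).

T₂ ≈ 862 min

Kepler's third law: T² ∝ a³, so T₂ = T₁ (a₂/a₁)^(3/2).
a₂/a₁ = 4.117, (a₂/a₁)^(3/2) = 8.355.
T₂ = 103.2 × 8.355 = 862.2 min.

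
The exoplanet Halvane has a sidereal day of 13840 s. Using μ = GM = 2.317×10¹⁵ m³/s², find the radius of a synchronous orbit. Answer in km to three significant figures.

A synchronous orbit has period T, so by Kepler's third law a = (μT²/4π²)^(1/3).
μT²/4π² = 2.317×10¹⁵ × (1.384×10⁴)² / 39.48 = 1.124×10²² m³.
a = 2.240×10⁷ m = 22402 km.

r_sync ≈ 22400 km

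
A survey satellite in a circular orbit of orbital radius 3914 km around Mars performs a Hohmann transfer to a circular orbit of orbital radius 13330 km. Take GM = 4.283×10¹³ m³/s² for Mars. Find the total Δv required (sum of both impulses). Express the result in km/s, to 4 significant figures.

Δv_total ≈ 1.390 km/s

r₁ = 3914 km = 3.914×10⁶ m.
r₂ = 13330 km = 1.333×10⁷ m.
Transfer ellipse a_t = (r₁ + r₂)/2 = 8.622×10⁶ m.
At r₁: circular v_c1 = √(μ/r₁) = 3308 m/s; transfer-periapsis v_p = √[μ(2/r₁ − 1/a_t)] = 4113 m/s.
Δv₁ = v_p − v_c1 = 805.2 m/s.
At r₂: circular v_c2 = √(μ/r₂) = 1792 m/s; transfer-apoapsis v_a = √[μ(2/r₂ − 1/a_t)] = 1208 m/s.
Δv₂ = v_c2 − v_a = 584.8 m/s.
Total Δv = Δv₁ + Δv₂ = 1390 m/s = 1.390 km/s.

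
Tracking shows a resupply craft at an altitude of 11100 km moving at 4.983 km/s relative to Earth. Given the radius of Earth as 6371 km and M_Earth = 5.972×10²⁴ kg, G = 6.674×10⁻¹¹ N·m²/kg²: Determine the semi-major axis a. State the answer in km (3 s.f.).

μ = GM = 6.674×10⁻¹¹ × 5.972×10²⁴ = 3.986×10¹⁴ m³/s².
r = 6371 + 11100 = 17471 km = 1.747×10⁷ m.
Specific orbital energy ε = v²/2 − μ/r = (4983)²/2 − 3.986×10¹⁴/1.747×10⁷ = -1.040×10⁷ J/kg.
Since ε = −μ/(2a), a = −μ/(2ε) = 1.917×10⁷ m = 19165 km.

a ≈ 19200 km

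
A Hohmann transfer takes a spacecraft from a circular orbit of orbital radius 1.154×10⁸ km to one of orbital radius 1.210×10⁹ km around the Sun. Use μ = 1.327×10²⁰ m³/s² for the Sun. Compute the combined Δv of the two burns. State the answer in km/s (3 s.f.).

r₁ = 1.154×10⁸ km = 1.154×10¹¹ m.
r₂ = 1.210×10⁹ km = 1.210×10¹² m.
Transfer ellipse a_t = (r₁ + r₂)/2 = 6.627×10¹¹ m.
At r₁: circular v_c1 = √(μ/r₁) = 33910 m/s; transfer-perihelion v_p = √[μ(2/r₁ − 1/a_t)] = 45820 m/s.
Δv₁ = v_p − v_c1 = 11910 m/s.
At r₂: circular v_c2 = √(μ/r₂) = 10470 m/s; transfer-aphelion v_a = √[μ(2/r₂ − 1/a_t)] = 4370 m/s.
Δv₂ = v_c2 − v_a = 6102 m/s.
Total Δv = Δv₁ + Δv₂ = 18010 m/s = 18.01 km/s.

Δv_total ≈ 18.0 km/s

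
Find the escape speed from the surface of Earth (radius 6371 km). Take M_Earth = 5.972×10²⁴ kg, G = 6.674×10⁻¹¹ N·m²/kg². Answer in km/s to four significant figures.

v_esc ≈ 11.19 km/s

μ = GM = 6.674×10⁻¹¹ × 5.972×10²⁴ = 3.986×10¹⁴ m³/s².
r = R = 6.371×10⁶ m.
Escape speed v_esc = √(2μ/r) = √(2 × 3.986×10¹⁴ / 6.371×10⁶) = √(1.251×10⁸) = 11190 m/s.
= 11.19 km/s.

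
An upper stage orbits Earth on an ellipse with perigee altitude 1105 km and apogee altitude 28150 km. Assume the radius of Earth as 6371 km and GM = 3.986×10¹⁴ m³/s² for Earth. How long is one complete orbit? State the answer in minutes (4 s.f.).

r_p = 6371 + 1105 = 7476.0 km = 7.4760×10⁶ m.
r_a = 6371 + 28150 = 34521 km = 3.4521×10⁷ m.
Semi-major axis a = (r_p + r_a)/2 = (7476.0 + 34521)/2 = 20998 km = 2.100×10⁷ m.
By Kepler's third law T = 2π√(a³/μ) = 2π × 4.820×10³ = 3.028×10⁴ s.
= 504.7 minutes.

T ≈ 504.7 minutes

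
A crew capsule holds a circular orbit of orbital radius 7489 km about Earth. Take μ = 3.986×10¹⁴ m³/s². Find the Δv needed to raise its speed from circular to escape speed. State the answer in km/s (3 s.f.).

r = 7489 km = 7.489×10⁶ m.
Circular speed v_c = √(μ/r) = 7296 m/s.
Escape speed v_esc = √(2μ/r) = √2 × v_c = 10320 m/s.
Δv = v_esc − v_c = 3022 m/s = 3.022 km/s.

Δv ≈ 3.02 km/s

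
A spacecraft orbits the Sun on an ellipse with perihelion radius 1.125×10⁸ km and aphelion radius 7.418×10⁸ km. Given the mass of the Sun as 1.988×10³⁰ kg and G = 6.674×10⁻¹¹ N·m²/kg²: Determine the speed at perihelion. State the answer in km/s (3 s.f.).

μ = GM = 6.674×10⁻¹¹ × 1.988×10³⁰ = 1.327×10²⁰ m³/s².
Semi-major axis a = (r_p + r_a)/2 = 4.2715×10⁸ km = 4.272×10¹¹ m.
Vis-viva: v² = μ(2/r − 1/a) = 1.327×10²⁰ × (1.778×10⁻¹¹ − 2.341×10⁻¹²) = 2.048×10⁹ m²/s².
v = 45260 m/s = 45.26 km/s.

v ≈ 45.3 km/s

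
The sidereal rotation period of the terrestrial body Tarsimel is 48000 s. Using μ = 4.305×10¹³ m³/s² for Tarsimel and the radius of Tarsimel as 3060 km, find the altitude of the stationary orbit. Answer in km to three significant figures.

h_sync ≈ 10500 km

A synchronous orbit has period T, so by Kepler's third law a = (μT²/4π²)^(1/3).
μT²/4π² = 4.305×10¹³ × (4.800×10⁴)² / 39.48 = 2.512×10²¹ m³.
a = 1.359×10⁷ m = 13595 km.
Altitude h = a − R = 13595 − 3060 = 10535 km.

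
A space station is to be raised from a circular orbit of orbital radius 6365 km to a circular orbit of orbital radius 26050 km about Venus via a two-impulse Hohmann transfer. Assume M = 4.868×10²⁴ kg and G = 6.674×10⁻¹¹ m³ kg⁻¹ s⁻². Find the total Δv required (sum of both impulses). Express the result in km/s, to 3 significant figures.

μ = GM = 6.674×10⁻¹¹ × 4.868×10²⁴ = 3.249×10¹⁴ m³/s².
r₁ = 6365 km = 6.365×10⁶ m.
r₂ = 26050 km = 2.605×10⁷ m.
Transfer ellipse a_t = (r₁ + r₂)/2 = 1.621×10⁷ m.
At r₁: circular v_c1 = √(μ/r₁) = 7144 m/s; transfer-periapsis v_p = √[μ(2/r₁ − 1/a_t)] = 9058 m/s.
Δv₁ = v_p − v_c1 = 1913 m/s.
At r₂: circular v_c2 = √(μ/r₂) = 3532 m/s; transfer-apoapsis v_a = √[μ(2/r₂ − 1/a_t)] = 2213 m/s.
Δv₂ = v_c2 − v_a = 1318 m/s.
Total Δv = Δv₁ + Δv₂ = 3232 m/s = 3.232 km/s.

Δv_total ≈ 3.23 km/s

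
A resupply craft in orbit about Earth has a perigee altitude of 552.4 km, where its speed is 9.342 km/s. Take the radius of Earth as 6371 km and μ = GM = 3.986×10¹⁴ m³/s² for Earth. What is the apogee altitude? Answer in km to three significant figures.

apogee altitude ≈ 15300 km

r_p = 6371 + 552.4 = 6923.4 km = 6.923×10⁶ m.
Specific energy ε = v²/2 − μ/r = -1.394×10⁷ J/kg, so a = −μ/(2ε) = 1.430×10⁷ m.
The apsides satisfy r_p + r_a = 2a, so the apogee radius is 2a − r_p = 2.168×10⁷ m = 21678 km.
Apogee altitude = 21678 − 6371 = 15307 km.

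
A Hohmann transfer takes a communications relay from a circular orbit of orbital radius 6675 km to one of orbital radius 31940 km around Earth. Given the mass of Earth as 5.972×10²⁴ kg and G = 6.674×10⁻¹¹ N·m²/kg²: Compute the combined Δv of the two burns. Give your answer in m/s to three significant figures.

μ = GM = 6.674×10⁻¹¹ × 5.972×10²⁴ = 3.986×10¹⁴ m³/s².
r₁ = 6675 km = 6.675×10⁶ m.
r₂ = 31940 km = 3.194×10⁷ m.
Transfer ellipse a_t = (r₁ + r₂)/2 = 1.931×10⁷ m.
At r₁: circular v_c1 = √(μ/r₁) = 7727 m/s; transfer-perigee v_p = √[μ(2/r₁ − 1/a_t)] = 9939 m/s.
Δv₁ = v_p − v_c1 = 2211 m/s.
At r₂: circular v_c2 = √(μ/r₂) = 3533 m/s; transfer-apogee v_a = √[μ(2/r₂ − 1/a_t)] = 2077 m/s.
Δv₂ = v_c2 − v_a = 1455 m/s.
Total Δv = Δv₁ + Δv₂ = 3667 m/s.

Δv_total ≈ 3670 m/s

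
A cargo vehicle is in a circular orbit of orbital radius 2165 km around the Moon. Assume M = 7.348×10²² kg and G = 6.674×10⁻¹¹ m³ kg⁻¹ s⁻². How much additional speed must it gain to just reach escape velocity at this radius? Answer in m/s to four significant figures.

μ = GM = 6.674×10⁻¹¹ × 7.348×10²² = 4.904×10¹² m³/s².
r = 2165 km = 2.165×10⁶ m.
Circular speed v_c = √(μ/r) = 1505 m/s.
Escape speed v_esc = √(2μ/r) = √2 × v_c = 2128 m/s.
Δv = v_esc − v_c = 623.4 m/s.

Δv ≈ 623.4 m/s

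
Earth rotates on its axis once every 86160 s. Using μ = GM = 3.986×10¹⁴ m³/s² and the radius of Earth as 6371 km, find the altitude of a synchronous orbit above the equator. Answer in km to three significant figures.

A synchronous orbit has period T, so by Kepler's third law a = (μT²/4π²)^(1/3).
μT²/4π² = 3.986×10¹⁴ × (8.616×10⁴)² / 39.48 = 7.495×10²² m³.
a = 4.216×10⁷ m = 42163 km.
Altitude h = a − R = 42163 − 6371 = 35792 km.

h_sync ≈ 35800 km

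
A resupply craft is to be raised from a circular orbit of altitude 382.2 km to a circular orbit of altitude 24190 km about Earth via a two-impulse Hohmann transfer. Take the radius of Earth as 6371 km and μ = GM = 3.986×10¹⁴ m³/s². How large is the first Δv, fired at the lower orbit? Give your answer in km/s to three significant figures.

Δv ≈ 2.15 km/s

r₁ = 6371 + 382.2 = 6753.2 km = 6.7532×10⁶ m.
r₂ = 6371 + 24190 = 30561 km = 3.0561×10⁷ m.
Transfer ellipse a_t = (r₁ + r₂)/2 = 1.866×10⁷ m.
At r₁: circular v_c1 = √(μ/r₁) = 7683 m/s; transfer-perigee v_p = √[μ(2/r₁ − 1/a_t)] = 9833 m/s.
Δv₁ = v_p − v_c1 = 2150 m/s.
= 2.150 km/s.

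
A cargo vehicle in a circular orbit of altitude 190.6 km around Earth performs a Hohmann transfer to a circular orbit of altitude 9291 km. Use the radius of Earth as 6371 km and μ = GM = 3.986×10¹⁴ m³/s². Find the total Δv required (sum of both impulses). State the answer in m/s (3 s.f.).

r₁ = 6371 + 190.6 = 6561.6 km = 6.5616×10⁶ m.
r₂ = 6371 + 9291 = 15662 km = 1.5662×10⁷ m.
Transfer ellipse a_t = (r₁ + r₂)/2 = 1.111×10⁷ m.
At r₁: circular v_c1 = √(μ/r₁) = 7794 m/s; transfer-perigee v_p = √[μ(2/r₁ − 1/a_t)] = 9253 m/s.
Δv₁ = v_p − v_c1 = 1459 m/s.
At r₂: circular v_c2 = √(μ/r₂) = 5045 m/s; transfer-apogee v_a = √[μ(2/r₂ − 1/a_t)] = 3877 m/s.
Δv₂ = v_c2 − v_a = 1168 m/s.
Total Δv = Δv₁ + Δv₂ = 2627 m/s.

Δv_total ≈ 2630 m/s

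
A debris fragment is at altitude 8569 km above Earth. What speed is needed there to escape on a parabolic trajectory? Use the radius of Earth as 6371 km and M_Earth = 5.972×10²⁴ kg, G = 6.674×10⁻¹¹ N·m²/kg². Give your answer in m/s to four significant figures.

μ = GM = 6.674×10⁻¹¹ × 5.972×10²⁴ = 3.986×10¹⁴ m³/s².
r = 6371 + 8569 = 14940 km = 1.4940×10⁷ m.
Escape speed v_esc = √(2μ/r) = √(2 × 3.986×10¹⁴ / 1.494×10⁷) = √(5.336×10⁷) = 7305 m/s.

v_esc ≈ 7305 m/s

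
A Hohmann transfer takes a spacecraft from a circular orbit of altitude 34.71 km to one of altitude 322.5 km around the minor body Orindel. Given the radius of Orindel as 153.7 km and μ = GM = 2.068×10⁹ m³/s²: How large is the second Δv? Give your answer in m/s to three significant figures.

Δv ≈ 16.3 m/s

r₁ = 153.7 + 34.71 = 188.41 km = 1.8841×10⁵ m.
r₂ = 153.7 + 322.5 = 476.20 km = 4.7620×10⁵ m.
Transfer ellipse a_t = (r₁ + r₂)/2 = 3.323×10⁵ m.
At r₁: circular v_c1 = √(μ/r₁) = 104.8 m/s; transfer-periapsis v_p = √[μ(2/r₁ − 1/a_t)] = 125.4 m/s.
At r₂: circular v_c2 = √(μ/r₂) = 65.90 m/s; transfer-apoapsis v_a = √[μ(2/r₂ − 1/a_t)] = 49.62 m/s.
Δv₂ = v_c2 − v_a = 16.28 m/s.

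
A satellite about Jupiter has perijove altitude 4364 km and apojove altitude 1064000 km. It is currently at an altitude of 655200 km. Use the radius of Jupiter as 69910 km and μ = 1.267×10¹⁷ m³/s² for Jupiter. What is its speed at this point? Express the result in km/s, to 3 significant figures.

v ≈ 11.8 km/s

r_p = 69910 + 4364 = 74274 km = 7.4274×10⁷ m.
r_a = 69910 + 1064000 = 1133900 km = 1.1339×10⁹ m.
r = 69910 + 655200 = 7.2511×10⁵ km = 7.251×10⁸ m.
Semi-major axis a = (r_p + r_a)/2 = 6.0409×10⁵ km = 6.041×10⁸ m.
Vis-viva: v² = μ(2/r − 1/a) = 1.267×10¹⁷ × (2.758×10⁻⁹ − 1.655×10⁻⁹) = 1.397×10⁸ m²/s².
v = 11820 m/s = 11.82 km/s.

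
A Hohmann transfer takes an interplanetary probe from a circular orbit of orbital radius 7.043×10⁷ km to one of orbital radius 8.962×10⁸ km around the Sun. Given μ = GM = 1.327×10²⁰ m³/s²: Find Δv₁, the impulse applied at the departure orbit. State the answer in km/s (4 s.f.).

Δv ≈ 15.70 km/s

r₁ = 7.043×10⁷ km = 7.043×10¹⁰ m.
r₂ = 8.962×10⁸ km = 8.962×10¹¹ m.
Transfer ellipse a_t = (r₁ + r₂)/2 = 4.833×10¹¹ m.
At r₁: circular v_c1 = √(μ/r₁) = 43410 m/s; transfer-perihelion v_p = √[μ(2/r₁ − 1/a_t)] = 59110 m/s.
Δv₁ = v_p − v_c1 = 15700 m/s.
= 15.70 km/s.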